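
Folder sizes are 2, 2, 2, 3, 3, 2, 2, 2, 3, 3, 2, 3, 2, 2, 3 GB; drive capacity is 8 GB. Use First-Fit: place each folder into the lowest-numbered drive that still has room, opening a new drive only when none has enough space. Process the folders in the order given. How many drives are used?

2 GB → drive 1 (remaining 6 GB)
2 GB → drive 1 (remaining 4 GB)
2 GB → drive 1 (remaining 2 GB)
3 GB → drive 2 (remaining 5 GB)
3 GB → drive 2 (remaining 2 GB)
2 GB → drive 1 (remaining 0 GB)
2 GB → drive 2 (remaining 0 GB)
2 GB → drive 3 (remaining 6 GB)
3 GB → drive 3 (remaining 3 GB)
3 GB → drive 3 (remaining 0 GB)
2 GB → drive 4 (remaining 6 GB)
3 GB → drive 4 (remaining 3 GB)
2 GB → drive 4 (remaining 1 GB)
2 GB → drive 5 (remaining 6 GB)
3 GB → drive 5 (remaining 3 GB)
Final drives: [2,2,2,2] [3,3,2] [2,3,3] [2,3,2] [2,3].

5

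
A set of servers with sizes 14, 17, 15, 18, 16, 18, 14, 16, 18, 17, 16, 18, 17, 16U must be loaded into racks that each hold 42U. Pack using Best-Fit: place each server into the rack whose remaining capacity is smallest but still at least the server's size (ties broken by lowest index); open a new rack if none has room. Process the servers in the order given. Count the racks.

7

14U → rack 1 (remaining 28U)
17U → rack 1 (remaining 11U)
15U → rack 2 (remaining 27U)
18U → rack 2 (remaining 9U)
16U → rack 3 (remaining 26U)
18U → rack 3 (remaining 8U)
14U → rack 4 (remaining 28U)
16U → rack 4 (remaining 12U)
18U → rack 5 (remaining 24U)
17U → rack 5 (remaining 7U)
16U → rack 6 (remaining 26U)
18U → rack 6 (remaining 8U)
17U → rack 7 (remaining 25U)
16U → rack 7 (remaining 9U)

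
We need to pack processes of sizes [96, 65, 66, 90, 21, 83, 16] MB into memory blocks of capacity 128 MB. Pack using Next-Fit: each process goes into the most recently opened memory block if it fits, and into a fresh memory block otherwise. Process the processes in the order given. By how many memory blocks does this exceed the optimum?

0

Next-Fit: [96] [65] [66] [90,21] [83,16] → 5 memory blocks.
5 processes exceed 64 MB (half the capacity), and no two of those can share a memory block, so at least 5 memory blocks are needed.
So 5 is already optimal.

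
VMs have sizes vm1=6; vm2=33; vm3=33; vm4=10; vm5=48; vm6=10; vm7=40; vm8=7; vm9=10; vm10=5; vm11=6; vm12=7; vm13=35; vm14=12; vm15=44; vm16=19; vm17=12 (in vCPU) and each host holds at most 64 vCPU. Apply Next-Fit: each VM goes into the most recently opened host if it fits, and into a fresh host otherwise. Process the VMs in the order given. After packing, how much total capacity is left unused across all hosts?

111

host 1: place vm1 (6 vCPU), 58 vCPU left
host 1: place vm2 (33 vCPU), 25 vCPU left
host 2: place vm3 (33 vCPU), 31 vCPU left
host 2: place vm4 (10 vCPU), 21 vCPU left
host 3: place vm5 (48 vCPU), 16 vCPU left
host 3: place vm6 (10 vCPU), 6 vCPU left
host 4: place vm7 (40 vCPU), 24 vCPU left
host 4: place vm8 (7 vCPU), 17 vCPU left
host 4: place vm9 (10 vCPU), 7 vCPU left
host 4: place vm10 (5 vCPU), 2 vCPU left
host 5: place vm11 (6 vCPU), 58 vCPU left
host 5: place vm12 (7 vCPU), 51 vCPU left
host 5: place vm13 (35 vCPU), 16 vCPU left
host 5: place vm14 (12 vCPU), 4 vCPU left
host 6: place vm15 (44 vCPU), 20 vCPU left
host 6: place vm16 (19 vCPU), 1 vCPU left
host 7: place vm17 (12 vCPU), 52 vCPU left
7 hosts × 64 vCPU = 448 vCPU; used 337 vCPU; unused 111 vCPU.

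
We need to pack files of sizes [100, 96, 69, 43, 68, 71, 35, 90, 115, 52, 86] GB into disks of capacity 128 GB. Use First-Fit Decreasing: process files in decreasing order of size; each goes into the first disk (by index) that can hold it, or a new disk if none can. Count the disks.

Sorted descending: 115, 100, 96, 90, 86, 71, 69, 68, 52, 43, 35.
Put 115 GB in disk 1; 13 GB remain.
Put 100 GB in disk 2; 28 GB remain.
Put 96 GB in disk 3; 32 GB remain.
Put 90 GB in disk 4; 38 GB remain.
Put 86 GB in disk 5; 42 GB remain.
Put 71 GB in disk 6; 57 GB remain.
Put 69 GB in disk 7; 59 GB remain.
Put 68 GB in disk 8; 60 GB remain.
Put 52 GB in disk 6; 5 GB remain.
Put 43 GB in disk 7; 16 GB remain.
Put 35 GB in disk 4; 3 GB remain.

8 disks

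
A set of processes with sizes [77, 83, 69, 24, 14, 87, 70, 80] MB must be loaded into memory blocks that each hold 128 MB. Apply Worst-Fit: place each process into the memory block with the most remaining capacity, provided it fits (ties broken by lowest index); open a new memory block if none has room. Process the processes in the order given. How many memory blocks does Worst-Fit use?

memory block 1: place 77 MB, 51 MB left
memory block 2: place 83 MB, 45 MB left
memory block 3: place 69 MB, 59 MB left
memory block 3: place 24 MB, 35 MB left
memory block 1: place 14 MB, 37 MB left
memory block 4: place 87 MB, 41 MB left
memory block 5: place 70 MB, 58 MB left
memory block 6: place 80 MB, 48 MB left
Final memory blocks: [77,14] [83] [69,24] [87] [70] [80].

6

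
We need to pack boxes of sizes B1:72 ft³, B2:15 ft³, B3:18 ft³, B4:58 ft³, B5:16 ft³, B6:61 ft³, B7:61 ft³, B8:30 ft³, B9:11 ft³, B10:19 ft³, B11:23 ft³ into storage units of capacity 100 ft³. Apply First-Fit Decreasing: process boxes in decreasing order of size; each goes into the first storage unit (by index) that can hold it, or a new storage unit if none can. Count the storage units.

4

Sorted descending: 72, 61, 61, 58, 30, 23, 19, 18, 16, 15, 11.
Put 72 ft³ in storage unit 1; 28 ft³ remain.
Put 61 ft³ in storage unit 2; 39 ft³ remain.
Put 61 ft³ in storage unit 3; 39 ft³ remain.
Put 58 ft³ in storage unit 4; 42 ft³ remain.
Put 30 ft³ in storage unit 2; 9 ft³ remain.
Put 23 ft³ in storage unit 1; 5 ft³ remain.
Put 19 ft³ in storage unit 3; 20 ft³ remain.
Put 18 ft³ in storage unit 3; 2 ft³ remain.
Put 16 ft³ in storage unit 4; 26 ft³ remain.
Put 15 ft³ in storage unit 4; 11 ft³ remain.
Put 11 ft³ in storage unit 4; 0 ft³ remain.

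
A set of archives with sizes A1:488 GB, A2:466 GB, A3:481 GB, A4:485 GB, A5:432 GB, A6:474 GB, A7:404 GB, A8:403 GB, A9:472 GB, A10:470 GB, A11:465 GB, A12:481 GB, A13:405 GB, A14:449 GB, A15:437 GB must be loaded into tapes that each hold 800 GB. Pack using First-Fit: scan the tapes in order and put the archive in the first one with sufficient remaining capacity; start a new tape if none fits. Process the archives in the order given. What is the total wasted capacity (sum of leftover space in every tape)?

5188

Put A1 (488 GB) in tape 1; 312 GB remain.
Put A2 (466 GB) in tape 2; 334 GB remain.
Put A3 (481 GB) in tape 3; 319 GB remain.
Put A4 (485 GB) in tape 4; 315 GB remain.
Put A5 (432 GB) in tape 5; 368 GB remain.
Put A6 (474 GB) in tape 6; 326 GB remain.
Put A7 (404 GB) in tape 7; 396 GB remain.
Put A8 (403 GB) in tape 8; 397 GB remain.
Put A9 (472 GB) in tape 9; 328 GB remain.
Put A10 (470 GB) in tape 10; 330 GB remain.
Put A11 (465 GB) in tape 11; 335 GB remain.
Put A12 (481 GB) in tape 12; 319 GB remain.
Put A13 (405 GB) in tape 13; 395 GB remain.
Put A14 (449 GB) in tape 14; 351 GB remain.
Put A15 (437 GB) in tape 15; 363 GB remain.
15 tapes × 800 GB = 12000 GB; used 6812 GB; unused 5188 GB.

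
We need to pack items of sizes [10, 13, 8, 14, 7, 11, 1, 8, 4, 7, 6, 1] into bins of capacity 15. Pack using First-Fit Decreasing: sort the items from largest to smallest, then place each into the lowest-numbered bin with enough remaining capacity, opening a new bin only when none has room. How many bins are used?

Sorted descending: 14, 13, 11, 10, 8, 8, 7, 7, 6, 4, 1, 1.
Put 14 in bin 1; 1 remain.
Put 13 in bin 2; 2 remain.
Put 11 in bin 3; 4 remain.
Put 10 in bin 4; 5 remain.
Put 8 in bin 5; 7 remain.
Put 8 in bin 6; 7 remain.
Put 7 in bin 5; 0 remain.
Put 7 in bin 6; 0 remain.
Put 6 in bin 7; 9 remain.
Put 4 in bin 3; 0 remain.
Put 1 in bin 1; 0 remain.
Put 1 in bin 2; 1 remain.

7 bins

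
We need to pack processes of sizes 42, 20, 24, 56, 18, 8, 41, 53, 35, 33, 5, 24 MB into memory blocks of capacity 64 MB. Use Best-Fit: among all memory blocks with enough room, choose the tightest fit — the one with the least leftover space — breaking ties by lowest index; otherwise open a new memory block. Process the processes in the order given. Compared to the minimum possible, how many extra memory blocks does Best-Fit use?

1

Best-Fit: [42,20] [24,18] [56,8] [41] [53,5] [35,24] [33] → 7 memory blocks.
Total size 359 MB; any packing needs at least ⌈359/64⌉ = 6 memory blocks.
An optimal packing achieves that bound: [56,8] [53,5] [42,20] [41,18] [35,24] [33,24] → 6 memory blocks.
Excess: 7 − 6 = 1.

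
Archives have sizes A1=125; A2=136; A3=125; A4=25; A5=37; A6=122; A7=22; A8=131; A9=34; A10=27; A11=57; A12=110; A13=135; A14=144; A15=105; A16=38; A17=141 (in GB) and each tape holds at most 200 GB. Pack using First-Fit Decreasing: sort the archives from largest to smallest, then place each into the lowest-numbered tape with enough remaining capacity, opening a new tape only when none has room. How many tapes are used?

Sorted descending: 144, 141, 136, 135, 131, 125, 125, 122, 110, 105, 57, 38, 37, 34, 27, 25, 22.
144 GB → tape 1 (remaining 56 GB)
141 GB → tape 2 (remaining 59 GB)
136 GB → tape 3 (remaining 64 GB)
135 GB → tape 4 (remaining 65 GB)
131 GB → tape 5 (remaining 69 GB)
125 GB → tape 6 (remaining 75 GB)
125 GB → tape 7 (remaining 75 GB)
122 GB → tape 8 (remaining 78 GB)
110 GB → tape 9 (remaining 90 GB)
105 GB → tape 10 (remaining 95 GB)
57 GB → tape 2 (remaining 2 GB)
38 GB → tape 1 (remaining 18 GB)
37 GB → tape 3 (remaining 27 GB)
34 GB → tape 4 (remaining 31 GB)
27 GB → tape 3 (remaining 0 GB)
25 GB → tape 4 (remaining 6 GB)
22 GB → tape 5 (remaining 47 GB)

10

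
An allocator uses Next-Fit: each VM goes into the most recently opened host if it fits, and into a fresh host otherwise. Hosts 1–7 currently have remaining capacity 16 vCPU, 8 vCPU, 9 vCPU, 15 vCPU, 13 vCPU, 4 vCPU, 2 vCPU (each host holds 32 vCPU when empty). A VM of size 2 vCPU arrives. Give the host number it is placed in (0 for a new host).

7

Next-Fit only looks at host 7, which has 2 vCPU free.
2 vCPU fits there.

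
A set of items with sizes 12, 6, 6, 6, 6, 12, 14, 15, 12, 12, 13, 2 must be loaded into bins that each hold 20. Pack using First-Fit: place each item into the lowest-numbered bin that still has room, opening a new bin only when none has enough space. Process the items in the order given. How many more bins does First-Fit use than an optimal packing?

First-Fit: [12,6,2] [6,6,6] [12] [14] [15] [12] [12] [13] → 8 bins.
7 items exceed 10 (half the capacity), and no two of those can share a bin, so at least 7 bins are needed.
An optimal packing achieves that bound: [15,2] [14,6] [13,6] [12,6] [12,6] [12] [12] → 7 bins.
Excess: 8 − 7 = 1.

1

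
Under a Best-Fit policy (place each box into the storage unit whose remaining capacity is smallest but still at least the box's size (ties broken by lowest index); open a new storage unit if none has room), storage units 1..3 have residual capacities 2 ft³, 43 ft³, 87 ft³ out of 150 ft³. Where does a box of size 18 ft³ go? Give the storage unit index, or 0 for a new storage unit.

2

Storage units with room: storage unit 2 (43 ft³), storage unit 3 (87 ft³).
Tightest fit is storage unit 2 with 43 ft³ free.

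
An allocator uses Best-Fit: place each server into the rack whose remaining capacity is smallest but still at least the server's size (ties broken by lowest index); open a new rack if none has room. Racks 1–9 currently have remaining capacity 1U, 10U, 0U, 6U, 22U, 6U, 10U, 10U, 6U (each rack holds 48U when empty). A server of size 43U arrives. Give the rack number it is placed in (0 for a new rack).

No rack has ≥ 43U free, so a new rack is opened.

0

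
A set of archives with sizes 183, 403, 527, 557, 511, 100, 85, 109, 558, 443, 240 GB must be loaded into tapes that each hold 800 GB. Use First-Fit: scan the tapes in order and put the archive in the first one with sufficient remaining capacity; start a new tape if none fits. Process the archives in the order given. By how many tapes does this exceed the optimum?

0

First-Fit: [183,403,100,85] [527,109] [557,240] [511] [558] [443] → 6 tapes.
6 archives exceed 400 GB (half the capacity), and no two of those can share a tape, so at least 6 tapes are needed.
So 6 is already optimal.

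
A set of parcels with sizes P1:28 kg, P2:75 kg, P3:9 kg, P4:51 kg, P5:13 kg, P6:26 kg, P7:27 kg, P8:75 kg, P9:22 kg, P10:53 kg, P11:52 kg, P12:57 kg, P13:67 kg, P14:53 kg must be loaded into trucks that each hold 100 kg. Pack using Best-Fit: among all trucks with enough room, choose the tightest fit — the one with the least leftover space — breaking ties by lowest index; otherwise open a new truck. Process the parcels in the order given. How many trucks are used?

P1 (28 kg) → truck 1 (remaining 72 kg)
P2 (75 kg) → truck 2 (remaining 25 kg)
P3 (9 kg) → truck 2 (remaining 16 kg)
P4 (51 kg) → truck 1 (remaining 21 kg)
P5 (13 kg) → truck 2 (remaining 3 kg)
P6 (26 kg) → truck 3 (remaining 74 kg)
P7 (27 kg) → truck 3 (remaining 47 kg)
P8 (75 kg) → truck 4 (remaining 25 kg)
P9 (22 kg) → truck 4 (remaining 3 kg)
P10 (53 kg) → truck 5 (remaining 47 kg)
P11 (52 kg) → truck 6 (remaining 48 kg)
P12 (57 kg) → truck 7 (remaining 43 kg)
P13 (67 kg) → truck 8 (remaining 33 kg)
P14 (53 kg) → truck 9 (remaining 47 kg)
Final trucks: [28,51] [75,9,13] [26,27] [75,22] [53] [52] [57] [67] [53].

9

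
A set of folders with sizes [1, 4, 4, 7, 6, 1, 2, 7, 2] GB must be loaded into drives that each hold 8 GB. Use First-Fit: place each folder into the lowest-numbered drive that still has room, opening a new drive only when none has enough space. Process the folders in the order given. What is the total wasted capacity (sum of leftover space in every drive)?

Put 1 GB in drive 1; 7 GB remain.
Put 4 GB in drive 1; 3 GB remain.
Put 4 GB in drive 2; 4 GB remain.
Put 7 GB in drive 3; 1 GB remain.
Put 6 GB in drive 4; 2 GB remain.
Put 1 GB in drive 1; 2 GB remain.
Put 2 GB in drive 1; 0 GB remain.
Put 7 GB in drive 5; 1 GB remain.
Put 2 GB in drive 2; 2 GB remain.
5 drives × 8 GB = 40 GB; used 34 GB; unused 6 GB.

6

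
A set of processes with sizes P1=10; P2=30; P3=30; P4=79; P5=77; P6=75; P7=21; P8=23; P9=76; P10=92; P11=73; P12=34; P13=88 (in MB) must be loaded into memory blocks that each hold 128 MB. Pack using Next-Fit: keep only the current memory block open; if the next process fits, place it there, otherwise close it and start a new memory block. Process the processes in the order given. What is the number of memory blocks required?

Put P1 (10 MB) in memory block 1; 118 MB remain.
Put P2 (30 MB) in memory block 1; 88 MB remain.
Put P3 (30 MB) in memory block 1; 58 MB remain.
Put P4 (79 MB) in memory block 2; 49 MB remain.
Put P5 (77 MB) in memory block 3; 51 MB remain.
Put P6 (75 MB) in memory block 4; 53 MB remain.
Put P7 (21 MB) in memory block 4; 32 MB remain.
Put P8 (23 MB) in memory block 4; 9 MB remain.
Put P9 (76 MB) in memory block 5; 52 MB remain.
Put P10 (92 MB) in memory block 6; 36 MB remain.
Put P11 (73 MB) in memory block 7; 55 MB remain.
Put P12 (34 MB) in memory block 7; 21 MB remain.
Put P13 (88 MB) in memory block 8; 40 MB remain.

8 memory blocks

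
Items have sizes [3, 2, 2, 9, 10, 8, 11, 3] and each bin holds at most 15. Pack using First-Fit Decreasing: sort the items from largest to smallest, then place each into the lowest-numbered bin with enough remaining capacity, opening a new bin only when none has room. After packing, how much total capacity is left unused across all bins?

Sorted descending: 11, 10, 9, 8, 3, 3, 2, 2.
Put 11 in bin 1; 4 remain.
Put 10 in bin 2; 5 remain.
Put 9 in bin 3; 6 remain.
Put 8 in bin 4; 7 remain.
Put 3 in bin 1; 1 remain.
Put 3 in bin 2; 2 remain.
Put 2 in bin 2; 0 remain.
Put 2 in bin 3; 4 remain.
4 bins × 15 = 60; used 48; unused 12.

12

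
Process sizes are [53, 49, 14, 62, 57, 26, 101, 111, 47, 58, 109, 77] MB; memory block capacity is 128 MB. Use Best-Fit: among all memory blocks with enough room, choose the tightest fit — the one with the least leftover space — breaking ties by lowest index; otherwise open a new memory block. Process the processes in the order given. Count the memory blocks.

Put 53 MB in memory block 1; 75 MB remain.
Put 49 MB in memory block 1; 26 MB remain.
Put 14 MB in memory block 1; 12 MB remain.
Put 62 MB in memory block 2; 66 MB remain.
Put 57 MB in memory block 2; 9 MB remain.
Put 26 MB in memory block 3; 102 MB remain.
Put 101 MB in memory block 3; 1 MB remain.
Put 111 MB in memory block 4; 17 MB remain.
Put 47 MB in memory block 5; 81 MB remain.
Put 58 MB in memory block 5; 23 MB remain.
Put 109 MB in memory block 6; 19 MB remain.
Put 77 MB in memory block 7; 51 MB remain.
Final memory blocks: [53,49,14] [62,57] [26,101] [111] [47,58] [109] [77].

7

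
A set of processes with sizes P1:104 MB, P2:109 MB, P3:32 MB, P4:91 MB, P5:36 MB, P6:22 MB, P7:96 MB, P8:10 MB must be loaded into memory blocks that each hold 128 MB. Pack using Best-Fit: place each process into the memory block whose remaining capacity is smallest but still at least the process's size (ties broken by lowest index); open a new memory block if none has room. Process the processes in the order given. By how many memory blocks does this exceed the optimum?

Best-Fit: [104,22] [109,10] [32,91] [36] [96] → 5 memory blocks.
Total size 500 MB; any packing needs at least ⌈500/128⌉ = 4 memory blocks.
An optimal packing achieves that bound: [109,10] [104,22] [96,32] [91,36] → 4 memory blocks.
Excess: 5 − 4 = 1.

1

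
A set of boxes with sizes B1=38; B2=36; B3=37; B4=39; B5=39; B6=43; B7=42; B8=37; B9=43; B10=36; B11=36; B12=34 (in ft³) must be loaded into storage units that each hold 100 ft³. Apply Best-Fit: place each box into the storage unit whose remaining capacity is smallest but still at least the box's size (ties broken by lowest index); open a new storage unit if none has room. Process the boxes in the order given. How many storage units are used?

Put B1 (38 ft³) in storage unit 1; 62 ft³ remain.
Put B2 (36 ft³) in storage unit 1; 26 ft³ remain.
Put B3 (37 ft³) in storage unit 2; 63 ft³ remain.
Put B4 (39 ft³) in storage unit 2; 24 ft³ remain.
Put B5 (39 ft³) in storage unit 3; 61 ft³ remain.
Put B6 (43 ft³) in storage unit 3; 18 ft³ remain.
Put B7 (42 ft³) in storage unit 4; 58 ft³ remain.
Put B8 (37 ft³) in storage unit 4; 21 ft³ remain.
Put B9 (43 ft³) in storage unit 5; 57 ft³ remain.
Put B10 (36 ft³) in storage unit 5; 21 ft³ remain.
Put B11 (36 ft³) in storage unit 6; 64 ft³ remain.
Put B12 (34 ft³) in storage unit 6; 30 ft³ remain.
Final storage units: [38,36] [37,39] [39,43] [42,37] [43,36] [36,34].

6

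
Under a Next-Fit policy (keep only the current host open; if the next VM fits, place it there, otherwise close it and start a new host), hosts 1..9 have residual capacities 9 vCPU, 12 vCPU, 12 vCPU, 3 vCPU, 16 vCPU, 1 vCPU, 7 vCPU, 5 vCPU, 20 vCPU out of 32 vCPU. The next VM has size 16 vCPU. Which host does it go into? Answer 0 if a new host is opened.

Next-Fit only looks at host 9, which has 20 vCPU free.
16 vCPU fits there.

9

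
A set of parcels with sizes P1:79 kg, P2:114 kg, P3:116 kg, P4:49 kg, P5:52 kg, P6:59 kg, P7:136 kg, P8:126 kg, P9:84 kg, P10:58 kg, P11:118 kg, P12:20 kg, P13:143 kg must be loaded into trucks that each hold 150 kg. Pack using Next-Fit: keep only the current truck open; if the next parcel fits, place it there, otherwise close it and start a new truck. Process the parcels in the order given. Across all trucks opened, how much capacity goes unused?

346

truck 1: place P1 (79 kg), 71 kg left
truck 2: place P2 (114 kg), 36 kg left
truck 3: place P3 (116 kg), 34 kg left
truck 4: place P4 (49 kg), 101 kg left
truck 4: place P5 (52 kg), 49 kg left
truck 5: place P6 (59 kg), 91 kg left
truck 6: place P7 (136 kg), 14 kg left
truck 7: place P8 (126 kg), 24 kg left
truck 8: place P9 (84 kg), 66 kg left
truck 8: place P10 (58 kg), 8 kg left
truck 9: place P11 (118 kg), 32 kg left
truck 9: place P12 (20 kg), 12 kg left
truck 10: place P13 (143 kg), 7 kg left
10 trucks × 150 kg = 1500 kg; used 1154 kg; unused 346 kg.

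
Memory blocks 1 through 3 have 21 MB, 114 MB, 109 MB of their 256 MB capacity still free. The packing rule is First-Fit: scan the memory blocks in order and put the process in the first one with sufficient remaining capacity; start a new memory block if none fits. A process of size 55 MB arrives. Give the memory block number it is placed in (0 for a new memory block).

Memory blocks with room: memory block 2 (114 MB), memory block 3 (109 MB).
The first with room is memory block 2.

2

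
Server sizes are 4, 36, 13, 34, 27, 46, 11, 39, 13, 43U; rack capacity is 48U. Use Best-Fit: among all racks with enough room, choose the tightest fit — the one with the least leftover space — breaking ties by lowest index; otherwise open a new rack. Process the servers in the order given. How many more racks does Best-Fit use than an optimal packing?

1

Best-Fit: [4,36] [13,34] [27,11] [46] [39] [13] [43] → 7 racks.
Total size 266U; any packing needs at least ⌈266/48⌉ = 6 racks.
An optimal packing achieves that bound: [46] [43,4] [39] [36,11] [34,13] [27,13] → 6 racks.
Excess: 7 − 6 = 1.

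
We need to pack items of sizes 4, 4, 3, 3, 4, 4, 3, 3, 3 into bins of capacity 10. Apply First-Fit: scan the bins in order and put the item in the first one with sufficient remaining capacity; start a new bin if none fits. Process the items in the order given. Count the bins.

bin 1: place 4, 6 left
bin 1: place 4, 2 left
bin 2: place 3, 7 left
bin 2: place 3, 4 left
bin 2: place 4, 0 left
bin 3: place 4, 6 left
bin 3: place 3, 3 left
bin 3: place 3, 0 left
bin 4: place 3, 7 left

4 bins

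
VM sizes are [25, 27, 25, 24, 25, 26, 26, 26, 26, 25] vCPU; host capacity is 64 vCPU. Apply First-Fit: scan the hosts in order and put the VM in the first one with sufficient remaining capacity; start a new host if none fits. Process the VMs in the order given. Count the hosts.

host 1: place 25 vCPU, 39 vCPU left
host 1: place 27 vCPU, 12 vCPU left
host 2: place 25 vCPU, 39 vCPU left
host 2: place 24 vCPU, 15 vCPU left
host 3: place 25 vCPU, 39 vCPU left
host 3: place 26 vCPU, 13 vCPU left
host 4: place 26 vCPU, 38 vCPU left
host 4: place 26 vCPU, 12 vCPU left
host 5: place 26 vCPU, 38 vCPU left
host 5: place 25 vCPU, 13 vCPU left

5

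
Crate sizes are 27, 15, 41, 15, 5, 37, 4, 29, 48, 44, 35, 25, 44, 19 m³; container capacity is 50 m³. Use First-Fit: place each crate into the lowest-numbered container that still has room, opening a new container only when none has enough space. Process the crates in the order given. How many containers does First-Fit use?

27 m³ → container 1 (remaining 23 m³)
15 m³ → container 1 (remaining 8 m³)
41 m³ → container 2 (remaining 9 m³)
15 m³ → container 3 (remaining 35 m³)
5 m³ → container 1 (remaining 3 m³)
37 m³ → container 4 (remaining 13 m³)
4 m³ → container 2 (remaining 5 m³)
29 m³ → container 3 (remaining 6 m³)
48 m³ → container 5 (remaining 2 m³)
44 m³ → container 6 (remaining 6 m³)
35 m³ → container 7 (remaining 15 m³)
25 m³ → container 8 (remaining 25 m³)
44 m³ → container 9 (remaining 6 m³)
19 m³ → container 8 (remaining 6 m³)

9 containers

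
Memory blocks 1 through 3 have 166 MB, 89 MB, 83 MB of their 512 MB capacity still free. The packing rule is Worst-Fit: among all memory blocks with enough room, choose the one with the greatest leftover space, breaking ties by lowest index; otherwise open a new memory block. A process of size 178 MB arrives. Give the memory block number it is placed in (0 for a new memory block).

0

No memory block has ≥ 178 MB free, so a new memory block is opened.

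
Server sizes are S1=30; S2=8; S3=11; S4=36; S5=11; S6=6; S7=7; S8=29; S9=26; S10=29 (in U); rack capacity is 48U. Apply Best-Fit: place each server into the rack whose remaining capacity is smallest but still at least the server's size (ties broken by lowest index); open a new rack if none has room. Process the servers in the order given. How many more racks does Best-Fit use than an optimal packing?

Best-Fit: [30,8,6] [11,36] [11,7,29] [26] [29] → 5 racks.
Total size 193U; any packing needs at least ⌈193/48⌉ = 5 racks.
So 5 is already optimal.

0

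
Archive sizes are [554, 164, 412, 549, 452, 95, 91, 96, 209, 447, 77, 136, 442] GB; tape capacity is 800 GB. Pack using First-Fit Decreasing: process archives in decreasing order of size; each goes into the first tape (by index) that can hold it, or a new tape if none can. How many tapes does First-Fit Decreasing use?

Sorted descending: 554, 549, 452, 447, 442, 412, 209, 164, 136, 96, 95, 91, 77.
tape 1: place 554 GB, 246 GB left
tape 2: place 549 GB, 251 GB left
tape 3: place 452 GB, 348 GB left
tape 4: place 447 GB, 353 GB left
tape 5: place 442 GB, 358 GB left
tape 6: place 412 GB, 388 GB left
tape 1: place 209 GB, 37 GB left
tape 2: place 164 GB, 87 GB left
tape 3: place 136 GB, 212 GB left
tape 3: place 96 GB, 116 GB left
tape 3: place 95 GB, 21 GB left
tape 4: place 91 GB, 262 GB left
tape 2: place 77 GB, 10 GB left
Final tapes: [554,209] [549,164,77] [452,136,96,95] [447,91] [442] [412].

6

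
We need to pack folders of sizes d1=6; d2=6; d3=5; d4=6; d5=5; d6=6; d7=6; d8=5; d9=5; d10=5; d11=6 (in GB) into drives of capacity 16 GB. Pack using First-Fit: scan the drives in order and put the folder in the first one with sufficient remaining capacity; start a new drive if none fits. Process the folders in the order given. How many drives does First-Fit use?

5

Put d1 (6 GB) in drive 1; 10 GB remain.
Put d2 (6 GB) in drive 1; 4 GB remain.
Put d3 (5 GB) in drive 2; 11 GB remain.
Put d4 (6 GB) in drive 2; 5 GB remain.
Put d5 (5 GB) in drive 2; 0 GB remain.
Put d6 (6 GB) in drive 3; 10 GB remain.
Put d7 (6 GB) in drive 3; 4 GB remain.
Put d8 (5 GB) in drive 4; 11 GB remain.
Put d9 (5 GB) in drive 4; 6 GB remain.
Put d10 (5 GB) in drive 4; 1 GB remain.
Put d11 (6 GB) in drive 5; 10 GB remain.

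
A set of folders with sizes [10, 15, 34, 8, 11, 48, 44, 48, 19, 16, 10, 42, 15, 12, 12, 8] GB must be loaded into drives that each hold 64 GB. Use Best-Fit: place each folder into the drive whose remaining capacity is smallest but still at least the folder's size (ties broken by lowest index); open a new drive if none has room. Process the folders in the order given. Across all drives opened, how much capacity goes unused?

Put 10 GB in drive 1; 54 GB remain.
Put 15 GB in drive 1; 39 GB remain.
Put 34 GB in drive 1; 5 GB remain.
Put 8 GB in drive 2; 56 GB remain.
Put 11 GB in drive 2; 45 GB remain.
Put 48 GB in drive 3; 16 GB remain.
Put 44 GB in drive 2; 1 GB remain.
Put 48 GB in drive 4; 16 GB remain.
Put 19 GB in drive 5; 45 GB remain.
Put 16 GB in drive 3; 0 GB remain.
Put 10 GB in drive 4; 6 GB remain.
Put 42 GB in drive 5; 3 GB remain.
Put 15 GB in drive 6; 49 GB remain.
Put 12 GB in drive 6; 37 GB remain.
Put 12 GB in drive 6; 25 GB remain.
Put 8 GB in drive 6; 17 GB remain.
6 drives × 64 GB = 384 GB; used 352 GB; unused 32 GB.

32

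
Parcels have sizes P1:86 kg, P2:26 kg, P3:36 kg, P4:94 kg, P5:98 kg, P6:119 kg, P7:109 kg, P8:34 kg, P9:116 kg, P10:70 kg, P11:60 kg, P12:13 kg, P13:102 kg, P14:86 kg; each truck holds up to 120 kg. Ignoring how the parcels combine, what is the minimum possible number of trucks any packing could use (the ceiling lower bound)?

Total size = 86 + 26 + 36 + 94 + 98 + 119 + 109 + 34 + 116 + 70 + 60 + 13 + 102 + 86 = 1049 kg.
⌈1049 / 120⌉ = 9.

9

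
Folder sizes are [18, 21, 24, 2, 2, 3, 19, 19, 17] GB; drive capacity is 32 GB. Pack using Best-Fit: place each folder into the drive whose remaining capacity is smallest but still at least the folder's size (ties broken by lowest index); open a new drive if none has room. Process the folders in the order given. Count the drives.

Put 18 GB in drive 1; 14 GB remain.
Put 21 GB in drive 2; 11 GB remain.
Put 24 GB in drive 3; 8 GB remain.
Put 2 GB in drive 3; 6 GB remain.
Put 2 GB in drive 3; 4 GB remain.
Put 3 GB in drive 3; 1 GB remain.
Put 19 GB in drive 4; 13 GB remain.
Put 19 GB in drive 5; 13 GB remain.
Put 17 GB in drive 6; 15 GB remain.
Final drives: [18] [21] [24,2,2,3] [19] [19] [17].

6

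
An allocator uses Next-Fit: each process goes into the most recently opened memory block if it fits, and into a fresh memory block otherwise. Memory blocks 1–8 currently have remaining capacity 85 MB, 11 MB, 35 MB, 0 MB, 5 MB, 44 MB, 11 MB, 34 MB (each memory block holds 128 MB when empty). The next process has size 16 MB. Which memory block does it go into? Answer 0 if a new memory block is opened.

Next-Fit only looks at memory block 8, which has 34 MB free.
16 MB fits there.

8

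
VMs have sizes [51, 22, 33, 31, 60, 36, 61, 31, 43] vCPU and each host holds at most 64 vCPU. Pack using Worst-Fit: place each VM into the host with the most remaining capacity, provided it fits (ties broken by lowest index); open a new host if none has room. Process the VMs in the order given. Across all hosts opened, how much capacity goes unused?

80

host 1: place 51 vCPU, 13 vCPU left
host 2: place 22 vCPU, 42 vCPU left
host 2: place 33 vCPU, 9 vCPU left
host 3: place 31 vCPU, 33 vCPU left
host 4: place 60 vCPU, 4 vCPU left
host 5: place 36 vCPU, 28 vCPU left
host 6: place 61 vCPU, 3 vCPU left
host 3: place 31 vCPU, 2 vCPU left
host 7: place 43 vCPU, 21 vCPU left
7 hosts × 64 vCPU = 448 vCPU; used 368 vCPU; unused 80 vCPU.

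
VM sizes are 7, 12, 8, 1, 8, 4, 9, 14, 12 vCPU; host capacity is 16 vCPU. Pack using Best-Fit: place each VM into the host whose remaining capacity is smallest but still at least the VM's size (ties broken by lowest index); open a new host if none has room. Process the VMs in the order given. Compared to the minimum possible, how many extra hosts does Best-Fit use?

Best-Fit: [7,8,1] [12,4] [8] [9] [14] [12] → 6 hosts.
Total size 75 vCPU; any packing needs at least ⌈75/16⌉ = 5 hosts.
An optimal packing achieves that bound: [14,1] [12,4] [12] [9,7] [8,8] → 5 hosts.
Excess: 6 − 5 = 1.

1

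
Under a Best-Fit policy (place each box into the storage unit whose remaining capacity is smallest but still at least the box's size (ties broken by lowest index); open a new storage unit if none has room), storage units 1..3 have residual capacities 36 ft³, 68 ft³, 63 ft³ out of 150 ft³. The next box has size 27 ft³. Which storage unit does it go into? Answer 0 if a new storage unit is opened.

1

Storage units with room: storage unit 1 (36 ft³), storage unit 2 (68 ft³), storage unit 3 (63 ft³).
Tightest fit is storage unit 1 with 36 ft³ free.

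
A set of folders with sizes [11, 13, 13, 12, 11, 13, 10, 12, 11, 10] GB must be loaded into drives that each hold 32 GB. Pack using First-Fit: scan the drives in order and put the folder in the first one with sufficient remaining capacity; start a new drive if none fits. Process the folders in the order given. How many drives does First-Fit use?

5

drive 1: place 11 GB, 21 GB left
drive 1: place 13 GB, 8 GB left
drive 2: place 13 GB, 19 GB left
drive 2: place 12 GB, 7 GB left
drive 3: place 11 GB, 21 GB left
drive 3: place 13 GB, 8 GB left
drive 4: place 10 GB, 22 GB left
drive 4: place 12 GB, 10 GB left
drive 5: place 11 GB, 21 GB left
drive 4: place 10 GB, 0 GB left
Final drives: [11,13] [13,12] [11,13] [10,12,10] [11].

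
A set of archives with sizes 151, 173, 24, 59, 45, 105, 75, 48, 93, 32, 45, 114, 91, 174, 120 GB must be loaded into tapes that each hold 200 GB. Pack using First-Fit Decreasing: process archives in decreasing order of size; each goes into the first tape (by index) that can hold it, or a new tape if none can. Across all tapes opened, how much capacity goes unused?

251

Sorted descending: 174, 173, 151, 120, 114, 105, 93, 91, 75, 59, 48, 45, 45, 32, 24.
Put 174 GB in tape 1; 26 GB remain.
Put 173 GB in tape 2; 27 GB remain.
Put 151 GB in tape 3; 49 GB remain.
Put 120 GB in tape 4; 80 GB remain.
Put 114 GB in tape 5; 86 GB remain.
Put 105 GB in tape 6; 95 GB remain.
Put 93 GB in tape 6; 2 GB remain.
Put 91 GB in tape 7; 109 GB remain.
Put 75 GB in tape 4; 5 GB remain.
Put 59 GB in tape 5; 27 GB remain.
Put 48 GB in tape 3; 1 GB remain.
Put 45 GB in tape 7; 64 GB remain.
Put 45 GB in tape 7; 19 GB remain.
Put 32 GB in tape 8; 168 GB remain.
Put 24 GB in tape 1; 2 GB remain.
8 tapes × 200 GB = 1600 GB; used 1349 GB; unused 251 GB.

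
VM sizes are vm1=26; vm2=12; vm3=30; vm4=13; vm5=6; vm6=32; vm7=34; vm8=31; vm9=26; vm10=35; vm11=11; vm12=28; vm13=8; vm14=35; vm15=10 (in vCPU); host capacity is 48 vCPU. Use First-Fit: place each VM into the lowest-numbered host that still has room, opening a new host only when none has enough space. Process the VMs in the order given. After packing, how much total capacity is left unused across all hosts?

Put vm1 (26 vCPU) in host 1; 22 vCPU remain.
Put vm2 (12 vCPU) in host 1; 10 vCPU remain.
Put vm3 (30 vCPU) in host 2; 18 vCPU remain.
Put vm4 (13 vCPU) in host 2; 5 vCPU remain.
Put vm5 (6 vCPU) in host 1; 4 vCPU remain.
Put vm6 (32 vCPU) in host 3; 16 vCPU remain.
Put vm7 (34 vCPU) in host 4; 14 vCPU remain.
Put vm8 (31 vCPU) in host 5; 17 vCPU remain.
Put vm9 (26 vCPU) in host 6; 22 vCPU remain.
Put vm10 (35 vCPU) in host 7; 13 vCPU remain.
Put vm11 (11 vCPU) in host 3; 5 vCPU remain.
Put vm12 (28 vCPU) in host 8; 20 vCPU remain.
Put vm13 (8 vCPU) in host 4; 6 vCPU remain.
Put vm14 (35 vCPU) in host 9; 13 vCPU remain.
Put vm15 (10 vCPU) in host 5; 7 vCPU remain.
9 hosts × 48 vCPU = 432 vCPU; used 337 vCPU; unused 95 vCPU.

95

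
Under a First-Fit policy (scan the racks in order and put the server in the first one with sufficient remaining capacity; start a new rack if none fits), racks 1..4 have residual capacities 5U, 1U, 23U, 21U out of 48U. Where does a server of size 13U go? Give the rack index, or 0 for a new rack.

3

Racks with room: rack 3 (23U), rack 4 (21U).
The first with room is rack 3.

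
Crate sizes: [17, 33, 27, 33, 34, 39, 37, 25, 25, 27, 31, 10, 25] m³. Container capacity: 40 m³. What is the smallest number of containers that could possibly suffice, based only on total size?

Total size = 17 + 33 + 27 + 33 + 34 + 39 + 37 + 25 + 25 + 27 + 31 + 10 + 25 = 363 m³.
⌈363 / 40⌉ = 10.

10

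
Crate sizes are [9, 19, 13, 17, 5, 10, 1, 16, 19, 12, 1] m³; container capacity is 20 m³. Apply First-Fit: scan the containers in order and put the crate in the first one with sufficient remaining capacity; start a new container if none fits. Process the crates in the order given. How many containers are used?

9 m³ → container 1 (remaining 11 m³)
19 m³ → container 2 (remaining 1 m³)
13 m³ → container 3 (remaining 7 m³)
17 m³ → container 4 (remaining 3 m³)
5 m³ → container 1 (remaining 6 m³)
10 m³ → container 5 (remaining 10 m³)
1 m³ → container 1 (remaining 5 m³)
16 m³ → container 6 (remaining 4 m³)
19 m³ → container 7 (remaining 1 m³)
12 m³ → container 8 (remaining 8 m³)
1 m³ → container 1 (remaining 4 m³)
Final containers: [9,5,1,1] [19] [13] [17] [10] [16] [19] [12].

8 containers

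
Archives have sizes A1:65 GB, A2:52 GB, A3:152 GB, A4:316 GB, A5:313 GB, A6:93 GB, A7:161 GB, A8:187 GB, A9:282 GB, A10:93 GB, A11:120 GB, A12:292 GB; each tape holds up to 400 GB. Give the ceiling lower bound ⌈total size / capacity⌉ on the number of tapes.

6

Total size = 65 + 52 + 152 + 316 + 313 + 93 + 161 + 187 + 282 + 93 + 120 + 292 = 2126 GB.
⌈2126 / 400⌉ = 6.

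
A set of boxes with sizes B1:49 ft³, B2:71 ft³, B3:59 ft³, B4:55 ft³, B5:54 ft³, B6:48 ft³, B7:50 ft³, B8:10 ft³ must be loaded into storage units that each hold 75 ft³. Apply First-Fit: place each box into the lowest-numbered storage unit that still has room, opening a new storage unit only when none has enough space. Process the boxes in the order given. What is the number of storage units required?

7

B1 (49 ft³) → storage unit 1 (remaining 26 ft³)
B2 (71 ft³) → storage unit 2 (remaining 4 ft³)
B3 (59 ft³) → storage unit 3 (remaining 16 ft³)
B4 (55 ft³) → storage unit 4 (remaining 20 ft³)
B5 (54 ft³) → storage unit 5 (remaining 21 ft³)
B6 (48 ft³) → storage unit 6 (remaining 27 ft³)
B7 (50 ft³) → storage unit 7 (remaining 25 ft³)
B8 (10 ft³) → storage unit 1 (remaining 16 ft³)
Final storage units: [49,10] [71] [59] [55] [54] [48] [50].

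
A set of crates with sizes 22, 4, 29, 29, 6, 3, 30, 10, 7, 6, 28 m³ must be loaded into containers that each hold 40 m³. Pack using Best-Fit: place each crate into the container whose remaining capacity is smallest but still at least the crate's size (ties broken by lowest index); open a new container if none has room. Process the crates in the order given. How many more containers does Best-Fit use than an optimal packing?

Best-Fit: [22,4,6] [29,6,3] [29,7] [30,10] [28] → 5 containers.
Total size 174 m³; any packing needs at least ⌈174/40⌉ = 5 containers.
So 5 is already optimal.

0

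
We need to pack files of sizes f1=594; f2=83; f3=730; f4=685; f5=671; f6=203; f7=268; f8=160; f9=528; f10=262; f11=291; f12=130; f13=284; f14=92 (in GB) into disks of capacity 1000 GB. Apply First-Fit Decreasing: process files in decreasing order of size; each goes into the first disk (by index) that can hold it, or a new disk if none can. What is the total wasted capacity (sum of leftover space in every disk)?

Sorted descending: 730, 685, 671, 594, 528, 291, 284, 268, 262, 203, 160, 130, 92, 83.
disk 1: place 730 GB, 270 GB left
disk 2: place 685 GB, 315 GB left
disk 3: place 671 GB, 329 GB left
disk 4: place 594 GB, 406 GB left
disk 5: place 528 GB, 472 GB left
disk 2: place 291 GB, 24 GB left
disk 3: place 284 GB, 45 GB left
disk 1: place 268 GB, 2 GB left
disk 4: place 262 GB, 144 GB left
disk 5: place 203 GB, 269 GB left
disk 5: place 160 GB, 109 GB left
disk 4: place 130 GB, 14 GB left
disk 5: place 92 GB, 17 GB left
disk 6: place 83 GB, 917 GB left
6 disks × 1000 GB = 6000 GB; used 4981 GB; unused 1019 GB.

1019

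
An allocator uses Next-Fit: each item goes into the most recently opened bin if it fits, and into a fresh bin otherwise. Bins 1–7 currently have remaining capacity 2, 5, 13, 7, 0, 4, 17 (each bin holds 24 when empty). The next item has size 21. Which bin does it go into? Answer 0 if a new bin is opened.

0

Next-Fit only looks at bin 7, which has 17 free.
21 does not fit, so a new bin is opened.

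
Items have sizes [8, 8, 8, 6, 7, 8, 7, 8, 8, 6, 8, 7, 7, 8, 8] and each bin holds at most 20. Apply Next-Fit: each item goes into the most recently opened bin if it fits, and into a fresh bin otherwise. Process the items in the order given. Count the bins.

8 → bin 1 (remaining 12)
8 → bin 1 (remaining 4)
8 → bin 2 (remaining 12)
6 → bin 2 (remaining 6)
7 → bin 3 (remaining 13)
8 → bin 3 (remaining 5)
7 → bin 4 (remaining 13)
8 → bin 4 (remaining 5)
8 → bin 5 (remaining 12)
6 → bin 5 (remaining 6)
8 → bin 6 (remaining 12)
7 → bin 6 (remaining 5)
7 → bin 7 (remaining 13)
8 → bin 7 (remaining 5)
8 → bin 8 (remaining 12)

8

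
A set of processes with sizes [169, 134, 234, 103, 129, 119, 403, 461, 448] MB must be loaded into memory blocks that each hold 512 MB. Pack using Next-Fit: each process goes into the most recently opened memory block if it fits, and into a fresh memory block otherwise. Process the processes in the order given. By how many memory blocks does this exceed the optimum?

Next-Fit: [169,134] [234,103,129] [119] [403] [461] [448] → 6 memory blocks.
Total size 2200 MB; any packing needs at least ⌈2200/512⌉ = 5 memory blocks.
An optimal packing achieves that bound: [461] [448] [403,103] [234,169] [134,129,119] → 5 memory blocks.
Excess: 6 − 5 = 1.

1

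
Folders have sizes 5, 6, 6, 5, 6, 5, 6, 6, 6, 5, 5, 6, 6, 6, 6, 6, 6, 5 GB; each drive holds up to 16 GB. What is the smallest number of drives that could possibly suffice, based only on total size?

Total size = 5 + 6 + 6 + 5 + 6 + 5 + 6 + 6 + 6 + 5 + 5 + 6 + 6 + 6 + 6 + 6 + 6 + 5 = 102 GB.
⌈102 / 16⌉ = 7.

7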